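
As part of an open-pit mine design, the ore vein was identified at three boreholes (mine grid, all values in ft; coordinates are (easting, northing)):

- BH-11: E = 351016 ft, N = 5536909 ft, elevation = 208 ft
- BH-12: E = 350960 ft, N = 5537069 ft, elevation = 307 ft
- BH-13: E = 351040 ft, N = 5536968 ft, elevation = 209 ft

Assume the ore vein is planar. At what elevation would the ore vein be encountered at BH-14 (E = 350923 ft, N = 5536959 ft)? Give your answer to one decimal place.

Two edge vectors: BH-11→BH-12 = (-56, 160, 99), BH-11→BH-13 = (24, 59, 1).
Normal n = (BH-11→BH-12) × (BH-11→BH-13) = (-5681, 2432, -7144).
So ∂z/∂E = −n_x/n_z = −0.795212766 and ∂z/∂N = −n_y/n_z = 0.340425532.
Intercept c from BH-11: 208 + 279132.40 − 1884905.19 = −1605564.79.
At (350923, 5536959): z = −279058.4 + 1884922.2 − 1605564.79 = 299.0 ft.

299.0 ft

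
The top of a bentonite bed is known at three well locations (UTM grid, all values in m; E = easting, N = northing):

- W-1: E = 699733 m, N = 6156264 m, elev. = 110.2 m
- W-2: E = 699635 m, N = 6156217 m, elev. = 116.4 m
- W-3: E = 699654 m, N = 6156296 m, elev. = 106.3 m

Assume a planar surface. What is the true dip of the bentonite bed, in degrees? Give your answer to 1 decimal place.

Two edge vectors: W-1→W-2 = (-98, -47, 6.2), W-1→W-3 = (-79, 32, -3.9).
Normal n = (W-1→W-2) × (W-1→W-3) = (-15.1, -872, -6849).
So ∂z/∂E = −n_x/n_z = −0.00220 and ∂z/∂N = −n_y/n_z = −0.12732.
Gradient magnitude |∇z| = √(a² + b²) = √(0.00000 + 0.01621) = 0.12734.
True dip = arctan(0.12734) = 7.3°, dipping toward N (azimuth ≈ 001°).

7.3°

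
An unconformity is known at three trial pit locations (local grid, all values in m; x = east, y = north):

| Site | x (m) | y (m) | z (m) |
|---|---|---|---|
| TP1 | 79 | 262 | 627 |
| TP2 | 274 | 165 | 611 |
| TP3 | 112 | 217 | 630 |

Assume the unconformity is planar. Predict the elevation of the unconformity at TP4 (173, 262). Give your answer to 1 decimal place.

Two edge vectors: TP1→TP2 = (195, -97, -16), TP1→TP3 = (33, -45, 3).
Normal n = (TP1→TP2) × (TP1→TP3) = (-1011, -1113, -5574).
So ∂z/∂x = −n_x/n_z = −0.18138 and ∂z/∂y = −n_y/n_z = −0.19968.
Intercept c from TP1: 627 + 14.33 + 52.32 = 693.64.
At (173, 262): z = −31.4 − 52.3 + 693.64 = 610.0 m.

610.0 m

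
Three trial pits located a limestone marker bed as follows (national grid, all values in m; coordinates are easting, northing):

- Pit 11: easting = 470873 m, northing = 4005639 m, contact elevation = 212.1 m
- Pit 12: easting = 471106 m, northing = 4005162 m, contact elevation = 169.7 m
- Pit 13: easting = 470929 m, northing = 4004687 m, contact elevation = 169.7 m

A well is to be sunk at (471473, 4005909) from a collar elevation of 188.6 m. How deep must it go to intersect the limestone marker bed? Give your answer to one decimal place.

28.1 m

Let the plane be z = a·easting + b·northing + c.
Pit 12−Pit 11: 233a − 477b = −42.4;  Pit 13−Pit 11: 56a − 952b = −42.4.
Solving gives a = −0.103226997, b = 0.038465639.
Then c = 212.1 − a·470873 − b·4005639 = −105260.56.
At (471473, 4005909): z_contact = −48668.74 + 154089.85 − 105260.56 = 160.55 m.
Depth below ground = 188.6 − 160.55 = 28.1 m.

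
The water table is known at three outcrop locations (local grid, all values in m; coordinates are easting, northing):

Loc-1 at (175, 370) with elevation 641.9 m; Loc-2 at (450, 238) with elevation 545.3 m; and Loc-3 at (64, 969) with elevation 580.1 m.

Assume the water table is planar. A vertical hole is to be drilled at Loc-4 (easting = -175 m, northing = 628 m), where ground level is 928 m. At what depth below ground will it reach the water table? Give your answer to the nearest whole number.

180 m

Two edge vectors: Loc-1→Loc-2 = (275, -132, -96.6), Loc-1→Loc-3 = (-111, 599, -61.8).
Normal n = (Loc-1→Loc-2) × (Loc-1→Loc-3) = (66021, 27717.6, 150073).
So ∂z/∂easting = −n_x/n_z = −0.43993 and ∂z/∂northing = −n_y/n_z = −0.18469.
Intercept c from Loc-1: 641.9 + 76.99 + 68.34 = 787.22.
At (-175, 628): z_contact = 77.0 − 116.0 + 787.22 = 748.2 m.
Depth below ground = 928 − 748.2 = 180 m.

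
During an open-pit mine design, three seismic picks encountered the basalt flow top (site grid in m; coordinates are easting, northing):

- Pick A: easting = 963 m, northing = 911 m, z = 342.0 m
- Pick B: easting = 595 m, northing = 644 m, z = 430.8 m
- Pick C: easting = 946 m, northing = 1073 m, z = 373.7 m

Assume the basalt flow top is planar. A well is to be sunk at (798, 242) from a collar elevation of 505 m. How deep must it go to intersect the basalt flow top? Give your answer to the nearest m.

Two edge vectors: Pick A→Pick B = (-368, -267, 88.8), Pick A→Pick C = (-17, 162, 31.7).
Normal n = (Pick A→Pick B) × (Pick A→Pick C) = (-22849.5, 10156, -64155).
So ∂z/∂easting = −n_x/n_z = −0.35616 and ∂z/∂northing = −n_y/n_z = 0.15830.
Intercept c from Pick A: 342 + 342.98 − 144.22 = 540.77.
At (798, 242): z_contact = −284.2 + 38.3 + 540.77 = 294.9 m.
Depth below ground = 505 − 294.9 = 210 m.

210 m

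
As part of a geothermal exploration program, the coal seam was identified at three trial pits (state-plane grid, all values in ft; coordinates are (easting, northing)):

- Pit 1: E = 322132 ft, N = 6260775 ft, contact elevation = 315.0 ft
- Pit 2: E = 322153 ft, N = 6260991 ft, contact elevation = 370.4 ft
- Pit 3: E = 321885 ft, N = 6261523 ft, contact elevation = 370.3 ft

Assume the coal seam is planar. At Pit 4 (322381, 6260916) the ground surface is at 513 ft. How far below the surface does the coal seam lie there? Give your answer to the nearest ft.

61 ft

Let the plane be z = a·E + b·N + c.
Pit 2−Pit 1: 21a + 216b = 55.4;  Pit 3−Pit 1: −247a + 748b = 55.3.
Solving gives a = 0.42708370, b = 0.21495946.
Then c = 315 − a·322132 − b·6260775 = −1483075.11.
At (322381, 6260916): z_contact = 137683.7 + 1345843.1 − 1483075.11 = 451.7 ft.
Depth below ground = 513 − 451.7 = 61 ft.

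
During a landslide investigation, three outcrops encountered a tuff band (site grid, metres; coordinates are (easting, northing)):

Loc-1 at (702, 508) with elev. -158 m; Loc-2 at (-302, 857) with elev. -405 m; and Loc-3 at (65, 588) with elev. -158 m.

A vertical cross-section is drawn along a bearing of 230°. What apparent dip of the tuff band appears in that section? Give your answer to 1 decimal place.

39.3°

Two edge vectors: Loc-1→Loc-2 = (-1004, 349, -247), Loc-1→Loc-3 = (-637, 80, 0).
Normal n = (Loc-1→Loc-2) × (Loc-1→Loc-3) = (19760, 157339, 141993).
So ∂z/∂E = −n_x/n_z = −0.13916 and ∂z/∂N = −n_y/n_z = −1.10808.
Unit vector along 230° is (sin 230°, cos 230°) = (-0.7660, -0.6428).
Slope in that direction = a·(-0.7660) + b·(-0.6428) = 0.81886.
Apparent dip = arctan|0.81886| = 39.3° (true dip is 48.2°, so apparent ≤ true as expected).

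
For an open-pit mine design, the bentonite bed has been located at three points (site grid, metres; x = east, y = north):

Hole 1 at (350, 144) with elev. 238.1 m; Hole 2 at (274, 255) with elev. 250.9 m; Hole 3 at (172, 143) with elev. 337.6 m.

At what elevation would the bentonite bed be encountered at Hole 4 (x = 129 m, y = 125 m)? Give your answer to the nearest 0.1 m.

Let the plane be z = a·x + b·y + c.
Hole 2−Hole 1: −76a + 111b = 12.8;  Hole 3−Hole 1: −178a − 1b = 99.5.
Solving gives a = −0.55749, b = −0.26639.
Then c = 238.1 − a·350 − b·144 = 471.58.
At (129, 125): z = −71.9 − 33.3 + 471.58 = 366.4 m.

366.4 m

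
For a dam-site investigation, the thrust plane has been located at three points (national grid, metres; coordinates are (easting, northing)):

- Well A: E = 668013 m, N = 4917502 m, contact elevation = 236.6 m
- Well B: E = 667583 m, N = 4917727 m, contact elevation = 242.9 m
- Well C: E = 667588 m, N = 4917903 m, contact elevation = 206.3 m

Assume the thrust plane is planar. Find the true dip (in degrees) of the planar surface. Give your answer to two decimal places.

Two edge vectors: Well A→Well B = (-430, 225, 6.3), Well A→Well C = (-425, 401, -30.3).
Normal n = (Well A→Well B) × (Well A→Well C) = (-9343.8, -15706.5, -76805).
So ∂z/∂E = −n_x/n_z = −0.12166 and ∂z/∂N = −n_y/n_z = −0.20450.
Gradient magnitude |∇z| = √(a² + b²) = √(0.01480 + 0.04182) = 0.23795.
True dip = arctan(0.23795) = 13.38°, dipping toward NNE (azimuth ≈ 031°).

13.38°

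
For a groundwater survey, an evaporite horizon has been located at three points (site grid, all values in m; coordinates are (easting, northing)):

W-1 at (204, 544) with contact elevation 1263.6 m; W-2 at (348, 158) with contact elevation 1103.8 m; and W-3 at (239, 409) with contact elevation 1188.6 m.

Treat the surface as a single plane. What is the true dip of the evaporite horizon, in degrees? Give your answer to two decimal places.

56.71°

Let the plane be z = a·E + b·N + c.
W-2−W-1: 144a − 386b = −159.8;  W-3−W-1: 35a − 135b = −75.
Solving gives a = 1.24401, b = 0.87808.
Gradient magnitude |∇z| = √(a² + b²) = √(1.54757 + 0.77102) = 1.52269.
True dip = arctan(1.52269) = 56.71°, dipping toward SW (azimuth ≈ 235°).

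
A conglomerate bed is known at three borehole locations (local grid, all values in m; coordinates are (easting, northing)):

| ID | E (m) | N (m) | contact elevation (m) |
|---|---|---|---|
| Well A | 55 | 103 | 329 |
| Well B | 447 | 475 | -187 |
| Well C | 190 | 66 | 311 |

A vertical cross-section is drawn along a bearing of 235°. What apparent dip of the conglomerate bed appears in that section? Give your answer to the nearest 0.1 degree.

Two edge vectors: Well A→Well B = (392, 372, -516), Well A→Well C = (135, -37, -18).
Normal n = (Well A→Well B) × (Well A→Well C) = (-25788, -62604, -64724).
So ∂z/∂E = −n_x/n_z = −0.39843 and ∂z/∂N = −n_y/n_z = −0.96725.
Unit vector along 235° is (sin 235°, cos 235°) = (-0.8192, -0.5736).
Slope in that direction = a·(-0.8192) + b·(-0.5736) = 0.88116.
Apparent dip = arctan|0.88116| = 41.4° (true dip is 46.3°, so apparent ≤ true as expected).

41.4°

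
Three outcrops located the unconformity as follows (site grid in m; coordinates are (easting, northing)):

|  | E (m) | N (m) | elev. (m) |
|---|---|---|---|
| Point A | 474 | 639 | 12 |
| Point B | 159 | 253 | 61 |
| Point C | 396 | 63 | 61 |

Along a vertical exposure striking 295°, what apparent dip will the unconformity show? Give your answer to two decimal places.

Let the plane be z = a·E + b·N + c.
Point B−Point A: −315a − 386b = 49;  Point C−Point A: −78a − 576b = 49.
Solving gives a = −0.06152, b = −0.07674.
Unit vector along 295° is (sin 295°, cos 295°) = (-0.9063, 0.4226).
Slope in that direction = a·(-0.9063) + b·(0.4226) = 0.02333.
Apparent dip = arctan|0.02333| = 1.34° (true dip is 5.6°, so apparent ≤ true as expected).

1.34°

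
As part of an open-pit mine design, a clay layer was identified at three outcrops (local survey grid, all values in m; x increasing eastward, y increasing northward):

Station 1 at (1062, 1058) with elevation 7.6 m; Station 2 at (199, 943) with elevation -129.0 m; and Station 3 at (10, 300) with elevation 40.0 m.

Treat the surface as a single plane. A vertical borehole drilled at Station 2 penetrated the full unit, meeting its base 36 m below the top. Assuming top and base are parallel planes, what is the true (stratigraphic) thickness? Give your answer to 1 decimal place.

33.7 m

Two edge vectors: Station 1→Station 2 = (-863, -115, -136.6), Station 1→Station 3 = (-1052, -758, 32.4).
Normal n = (Station 1→Station 2) × (Station 1→Station 3) = (-107268.8, 171664.4, 533174).
So ∂z/∂x = −n_x/n_z = 0.20119 and ∂z/∂y = −n_y/n_z = −0.32197.
|∇z| = √(a²+b²) = 0.37966, so dip δ = arctan(0.37966) = 20.79°.
True thickness = vertical thickness × cos δ = 36 × cos 20.79° = 33.7 m.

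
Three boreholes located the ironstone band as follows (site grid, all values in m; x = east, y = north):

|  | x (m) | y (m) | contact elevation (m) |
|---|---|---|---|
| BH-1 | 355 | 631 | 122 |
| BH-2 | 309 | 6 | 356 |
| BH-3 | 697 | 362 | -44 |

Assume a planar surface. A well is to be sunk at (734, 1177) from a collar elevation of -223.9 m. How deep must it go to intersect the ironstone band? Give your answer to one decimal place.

Let the plane be z = a·x + b·y + c.
BH-2−BH-1: −46a − 625b = 234;  BH-3−BH-1: 342a − 269b = −166.
Solving gives a = −0.737188, b = −0.320143.
Then c = 122 − a·355 − b·631 = 585.71.
At (734, 1177): z_contact = −541.10 − 376.81 + 585.71 = -332.19 m.
Depth below ground = -223.9 − (-332.19) = 108.3 m.

108.3 m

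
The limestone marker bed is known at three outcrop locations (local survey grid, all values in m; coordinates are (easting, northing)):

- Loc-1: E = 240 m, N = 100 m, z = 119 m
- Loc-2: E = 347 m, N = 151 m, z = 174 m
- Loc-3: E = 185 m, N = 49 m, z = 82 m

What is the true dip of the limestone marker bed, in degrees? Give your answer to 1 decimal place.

Let the plane be z = a·E + b·N + c.
Loc-2−Loc-1: 107a + 51b = 55;  Loc-3−Loc-1: −55a − 51b = −37.
Solving gives a = 0.34615, b = 0.35219.
Gradient magnitude |∇z| = √(a² + b²) = √(0.11982 + 0.12404) = 0.49382.
True dip = arctan(0.49382) = 26.3°, dipping toward SW (azimuth ≈ 225°).

26.3°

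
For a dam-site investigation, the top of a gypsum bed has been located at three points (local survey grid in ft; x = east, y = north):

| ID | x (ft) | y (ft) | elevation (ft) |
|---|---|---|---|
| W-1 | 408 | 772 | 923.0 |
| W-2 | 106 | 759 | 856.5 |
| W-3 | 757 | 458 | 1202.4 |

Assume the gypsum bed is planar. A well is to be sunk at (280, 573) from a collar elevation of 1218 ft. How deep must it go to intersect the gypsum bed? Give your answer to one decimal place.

Two edge vectors: W-1→W-2 = (-302, -13, -66.5), W-1→W-3 = (349, -314, 279.4).
Normal n = (W-1→W-2) × (W-1→W-3) = (-24513.2, 61170.3, 99365).
So ∂z/∂x = −n_x/n_z = 0.24670 and ∂z/∂y = −n_y/n_z = −0.61561.
Intercept c from W-1: 923 − 100.65 + 475.25 = 1297.60.
At (280, 573): z_contact = 69.08 − 352.75 + 1297.60 = 1013.93 ft.
Depth below ground = 1218 − 1013.93 = 204.1 ft.

204.1 ft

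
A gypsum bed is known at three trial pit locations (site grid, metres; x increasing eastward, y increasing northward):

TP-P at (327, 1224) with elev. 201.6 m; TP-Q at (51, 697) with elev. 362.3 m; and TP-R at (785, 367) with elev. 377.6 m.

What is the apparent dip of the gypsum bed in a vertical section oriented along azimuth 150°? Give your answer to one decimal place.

9.9°

Two edge vectors: TP-P→TP-Q = (-276, -527, 160.7), TP-P→TP-R = (458, -857, 176).
Normal n = (TP-P→TP-Q) × (TP-P→TP-R) = (44967.9, 122176.6, 477898).
So ∂z/∂x = −n_x/n_z = −0.09410 and ∂z/∂y = −n_y/n_z = −0.25565.
Unit vector along 150° is (sin 150°, cos 150°) = (0.5000, -0.8660).
Slope in that direction = a·(0.5000) + b·(-0.8660) = 0.17436.
Apparent dip = arctan|0.17436| = 9.9° (true dip is 15.2°, so apparent ≤ true as expected).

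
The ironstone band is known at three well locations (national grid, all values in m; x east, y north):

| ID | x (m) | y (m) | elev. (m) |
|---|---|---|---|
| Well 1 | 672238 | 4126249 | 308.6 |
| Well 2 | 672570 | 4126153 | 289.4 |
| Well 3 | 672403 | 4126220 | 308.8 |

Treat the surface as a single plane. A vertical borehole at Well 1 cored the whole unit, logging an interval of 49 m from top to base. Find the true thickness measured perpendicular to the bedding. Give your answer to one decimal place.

43.3 m

Two edge vectors: Well 1→Well 2 = (332, -96, -19.2), Well 1→Well 3 = (165, -29, 0.2).
Normal n = (Well 1→Well 2) × (Well 1→Well 3) = (-576, -3234.4, 6212).
So ∂z/∂x = −n_x/n_z = 0.09272 and ∂z/∂y = −n_y/n_z = 0.52067.
|∇z| = √(a²+b²) = 0.52886, so dip δ = arctan(0.52886) = 27.87°.
True thickness = vertical thickness × cos δ = 49 × cos 27.87° = 43.3 m.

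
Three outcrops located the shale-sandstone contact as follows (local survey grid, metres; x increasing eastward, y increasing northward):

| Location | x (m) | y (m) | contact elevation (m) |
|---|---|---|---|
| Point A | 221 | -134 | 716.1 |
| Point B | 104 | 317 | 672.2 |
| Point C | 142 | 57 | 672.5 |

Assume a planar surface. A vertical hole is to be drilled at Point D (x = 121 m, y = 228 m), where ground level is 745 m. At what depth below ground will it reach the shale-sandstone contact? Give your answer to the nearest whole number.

Let the plane be z = a·x + b·y + c.
Point B−Point A: −117a + 451b = −43.9;  Point C−Point A: −79a + 191b = −43.6.
Solving gives a = 0.84917, b = 0.12296.
Then c = 716.1 − a·221 − b·-134 = 544.91.
At (121, 228): z_contact = 102.7 + 28.0 + 544.91 = 675.7 m.
Depth below ground = 745 − 675.7 = 69 m.

69 m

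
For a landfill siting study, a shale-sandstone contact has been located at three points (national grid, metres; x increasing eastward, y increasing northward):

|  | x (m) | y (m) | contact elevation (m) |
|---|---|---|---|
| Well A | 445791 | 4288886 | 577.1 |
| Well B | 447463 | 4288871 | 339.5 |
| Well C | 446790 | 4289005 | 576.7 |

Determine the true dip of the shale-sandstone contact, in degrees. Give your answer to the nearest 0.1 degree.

48.1°

Two edge vectors: Well A→Well B = (1672, -15, -237.6), Well A→Well C = (999, 119, -0.4).
Normal n = (Well A→Well B) × (Well A→Well C) = (28280.4, -236693.6, 213953).
So ∂z/∂x = −n_x/n_z = −0.13218 and ∂z/∂y = −n_y/n_z = 1.10629.
Gradient magnitude |∇z| = √(a² + b²) = √(0.01747 + 1.22387) = 1.11416.
True dip = arctan(1.11416) = 48.1°, dipping toward S (azimuth ≈ 173°).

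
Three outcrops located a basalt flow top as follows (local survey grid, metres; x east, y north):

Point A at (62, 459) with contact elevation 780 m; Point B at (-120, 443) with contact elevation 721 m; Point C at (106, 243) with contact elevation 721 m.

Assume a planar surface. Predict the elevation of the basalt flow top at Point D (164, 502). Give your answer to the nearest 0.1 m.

Let the plane be z = a·x + b·y + c.
Point B−Point A: −182a − 16b = −59;  Point C−Point A: 44a − 216b = −59.
Solving gives a = 0.29488, b = 0.33322.
Then c = 780 − a·62 − b·459 = 608.77.
At (164, 502): z = 48.4 + 167.3 + 608.77 = 824.4 m.

824.4 m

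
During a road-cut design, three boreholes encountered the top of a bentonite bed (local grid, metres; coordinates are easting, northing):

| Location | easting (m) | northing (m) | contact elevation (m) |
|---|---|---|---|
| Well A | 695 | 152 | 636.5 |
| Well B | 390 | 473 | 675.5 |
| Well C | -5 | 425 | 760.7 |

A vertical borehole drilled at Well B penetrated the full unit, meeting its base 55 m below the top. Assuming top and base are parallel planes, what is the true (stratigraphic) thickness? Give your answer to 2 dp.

53.72 m

Let the plane be z = a·easting + b·northing + c.
Well B−Well A: −305a + 321b = 39;  Well C−Well A: −700a + 273b = 124.2.
Solving gives a = −0.20661, b = −0.07481.
|∇z| = √(a²+b²) = 0.21973, so dip δ = arctan(0.21973) = 12.39°.
True thickness = vertical thickness × cos δ = 55 × cos 12.39° = 53.72 m.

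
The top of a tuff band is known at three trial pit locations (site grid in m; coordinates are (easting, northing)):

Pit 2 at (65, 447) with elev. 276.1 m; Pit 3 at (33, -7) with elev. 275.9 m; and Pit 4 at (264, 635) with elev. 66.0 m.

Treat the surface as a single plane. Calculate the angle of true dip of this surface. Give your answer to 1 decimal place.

48.6°

Two edge vectors: Pit 2→Pit 3 = (-32, -454, -0.2), Pit 2→Pit 4 = (199, 188, -210.1).
Normal n = (Pit 2→Pit 3) × (Pit 2→Pit 4) = (95423, -6763, 84330).
So ∂z/∂E = −n_x/n_z = −1.13154 and ∂z/∂N = −n_y/n_z = 0.08020.
Gradient magnitude |∇z| = √(a² + b²) = √(1.28039 + 0.00643) = 1.13438.
True dip = arctan(1.13438) = 48.6°, dipping toward E (azimuth ≈ 094°).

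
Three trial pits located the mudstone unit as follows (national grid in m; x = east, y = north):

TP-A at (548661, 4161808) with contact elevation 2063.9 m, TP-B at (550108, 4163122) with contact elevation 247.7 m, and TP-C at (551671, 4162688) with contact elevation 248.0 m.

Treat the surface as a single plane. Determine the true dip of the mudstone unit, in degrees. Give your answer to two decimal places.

Two edge vectors: TP-A→TP-B = (1447, 1314, -1816.2), TP-A→TP-C = (3010, 880, -1815.9).
Normal n = (TP-A→TP-B) × (TP-A→TP-C) = (-787836.6, -2839154.7, -2681780).
So ∂z/∂x = −n_x/n_z = −0.29377 and ∂z/∂y = −n_y/n_z = −1.05868.
Gradient magnitude |∇z| = √(a² + b²) = √(0.08630 + 1.12081) = 1.09869.
True dip = arctan(1.09869) = 47.69°, dipping toward NNE (azimuth ≈ 016°).

47.69°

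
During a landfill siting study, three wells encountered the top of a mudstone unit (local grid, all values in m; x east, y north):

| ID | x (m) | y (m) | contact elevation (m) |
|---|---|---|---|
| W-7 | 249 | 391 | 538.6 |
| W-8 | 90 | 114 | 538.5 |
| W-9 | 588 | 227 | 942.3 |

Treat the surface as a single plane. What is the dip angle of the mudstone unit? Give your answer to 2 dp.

Let the plane be z = a·x + b·y + c.
W-8−W-7: −159a − 277b = −0.1;  W-9−W-7: 339a − 164b = 403.7.
Solving gives a = 0.93217, b = −0.53471.
Gradient magnitude |∇z| = √(a² + b²) = √(0.86895 + 0.28592) = 1.07465.
True dip = arctan(1.07465) = 47.06°, dipping toward WNW (azimuth ≈ 300°).

47.06°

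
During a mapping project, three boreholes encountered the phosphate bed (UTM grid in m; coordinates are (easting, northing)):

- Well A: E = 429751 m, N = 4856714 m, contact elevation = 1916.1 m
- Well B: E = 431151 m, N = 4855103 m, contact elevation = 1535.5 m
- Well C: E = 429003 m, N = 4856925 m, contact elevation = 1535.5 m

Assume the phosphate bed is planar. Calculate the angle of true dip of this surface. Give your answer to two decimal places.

49.68°

Let the plane be z = a·E + b·N + c.
Well B−Well A: 1400a − 1611b = −380.6;  Well C−Well A: −748a + 211b = −380.6.
Solving gives a = 0.76235, b = 0.89875.
Gradient magnitude |∇z| = √(a² + b²) = √(0.58117 + 0.80775) = 1.17853.
True dip = arctan(1.17853) = 49.68°, dipping toward SW (azimuth ≈ 220°).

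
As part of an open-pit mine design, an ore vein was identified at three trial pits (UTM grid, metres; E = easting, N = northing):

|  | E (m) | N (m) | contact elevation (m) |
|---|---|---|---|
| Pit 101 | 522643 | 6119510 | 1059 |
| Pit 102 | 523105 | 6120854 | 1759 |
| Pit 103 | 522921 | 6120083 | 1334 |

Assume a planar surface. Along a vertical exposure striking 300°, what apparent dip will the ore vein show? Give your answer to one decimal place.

Two edge vectors: Pit 101→Pit 102 = (462, 1344, 700), Pit 101→Pit 103 = (278, 573, 275).
Normal n = (Pit 101→Pit 102) × (Pit 101→Pit 103) = (-31500, 67550, -108906).
So ∂z/∂E = −n_x/n_z = −0.28924 and ∂z/∂N = −n_y/n_z = 0.62026.
Unit vector along 300° is (sin 300°, cos 300°) = (-0.8660, 0.5000).
Slope in that direction = a·(-0.8660) + b·(0.5000) = 0.56062.
Apparent dip = arctan|0.56062| = 29.3° (true dip is 34.4°, so apparent ≤ true as expected).

29.3°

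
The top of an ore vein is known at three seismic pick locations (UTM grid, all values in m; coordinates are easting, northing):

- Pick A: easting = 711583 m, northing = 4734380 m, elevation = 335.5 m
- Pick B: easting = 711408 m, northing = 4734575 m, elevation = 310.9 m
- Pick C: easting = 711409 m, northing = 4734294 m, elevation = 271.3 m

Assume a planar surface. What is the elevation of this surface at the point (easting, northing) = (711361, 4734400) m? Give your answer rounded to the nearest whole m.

Let the plane be z = a·easting + b·northing + c.
Pick B−Pick A: −175a + 195b = −24.6;  Pick C−Pick A: −174a − 86b = −64.2.
Solving gives a = 0.29878726, b = 0.14198857.
Then c = 335.5 − a·711583 − b·4734380 = −884504.27.
At (711361, 4734400): z = 212545.6 + 672230.7 − 884504.27 = 272.0 m.

272 m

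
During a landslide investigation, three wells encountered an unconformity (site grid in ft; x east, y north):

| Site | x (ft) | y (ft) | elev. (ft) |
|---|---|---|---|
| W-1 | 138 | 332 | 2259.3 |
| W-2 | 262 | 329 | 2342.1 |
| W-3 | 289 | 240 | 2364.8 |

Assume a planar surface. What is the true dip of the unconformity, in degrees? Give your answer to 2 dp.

Two edge vectors: W-1→W-2 = (124, -3, 82.8), W-1→W-3 = (151, -92, 105.5).
Normal n = (W-1→W-2) × (W-1→W-3) = (7301.1, -579.2, -10955).
So ∂z/∂x = −n_x/n_z = 0.66646 and ∂z/∂y = −n_y/n_z = −0.05287.
Gradient magnitude |∇z| = √(a² + b²) = √(0.44417 + 0.00280) = 0.66856.
True dip = arctan(0.66856) = 33.76°, dipping toward W (azimuth ≈ 275°).

33.76°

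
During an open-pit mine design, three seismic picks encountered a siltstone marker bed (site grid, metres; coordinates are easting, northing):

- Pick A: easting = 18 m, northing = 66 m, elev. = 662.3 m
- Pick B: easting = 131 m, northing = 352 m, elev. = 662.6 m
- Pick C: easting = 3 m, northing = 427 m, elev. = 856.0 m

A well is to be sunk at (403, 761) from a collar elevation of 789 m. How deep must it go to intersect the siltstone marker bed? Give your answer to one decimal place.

Two edge vectors: Pick A→Pick B = (113, 286, 0.3), Pick A→Pick C = (-15, 361, 193.7).
Normal n = (Pick A→Pick B) × (Pick A→Pick C) = (55289.9, -21892.6, 45083).
So ∂z/∂easting = −n_x/n_z = −1.22640 and ∂z/∂northing = −n_y/n_z = 0.48561.
Intercept c from Pick A: 662.3 + 22.08 − 32.05 = 652.33.
At (403, 761): z_contact = −494.24 + 369.55 + 652.33 = 527.63 m.
Depth below ground = 789 − 527.63 = 261.4 m.

261.4 m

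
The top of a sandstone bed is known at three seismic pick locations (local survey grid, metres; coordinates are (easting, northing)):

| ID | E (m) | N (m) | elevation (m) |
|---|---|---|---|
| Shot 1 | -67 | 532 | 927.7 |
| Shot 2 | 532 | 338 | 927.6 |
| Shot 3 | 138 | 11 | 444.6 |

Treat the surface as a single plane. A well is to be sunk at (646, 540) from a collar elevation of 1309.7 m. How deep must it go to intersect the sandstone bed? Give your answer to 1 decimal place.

Let the plane be z = a·E + b·N + c.
Shot 2−Shot 1: 599a − 194b = −0.1;  Shot 3−Shot 1: 205a − 521b = −483.1.
Solving gives a = 0.34398, b = 1.06260.
Then c = 927.7 − a·-67 − b·532 = 385.44.
At (646, 540): z_contact = 222.21 + 573.81 + 385.44 = 1181.46 m.
Depth below ground = 1309.7 − 1181.46 = 128.2 m.

128.2 m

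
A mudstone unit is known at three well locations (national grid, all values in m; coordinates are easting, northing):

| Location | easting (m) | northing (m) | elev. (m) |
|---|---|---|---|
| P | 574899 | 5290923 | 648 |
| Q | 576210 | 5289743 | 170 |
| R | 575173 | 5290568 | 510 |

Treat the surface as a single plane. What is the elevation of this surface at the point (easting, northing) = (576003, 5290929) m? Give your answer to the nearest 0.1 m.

Let the plane be z = a·easting + b·northing + c.
Q−P: 1311a − 1180b = −478;  R−P: 274a − 355b = −138.
Solving gives a = −0.048210578, b = 0.351521976.
Then c = 648 − a·574899 − b·5290923 = −1831511.50.
At (576003, 5290929): z = −27769.4 + 1859877.8 − 1831511.50 = 596.9 m.

596.9 m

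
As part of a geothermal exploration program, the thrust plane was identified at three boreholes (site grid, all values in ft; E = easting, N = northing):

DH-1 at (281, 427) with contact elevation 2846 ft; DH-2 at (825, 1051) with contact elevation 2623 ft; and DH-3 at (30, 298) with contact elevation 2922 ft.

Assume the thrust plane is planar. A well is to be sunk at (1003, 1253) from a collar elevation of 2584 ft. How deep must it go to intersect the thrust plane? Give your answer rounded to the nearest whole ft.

Two edge vectors: DH-1→DH-2 = (544, 624, -223), DH-1→DH-3 = (-251, -129, 76).
Normal n = (DH-1→DH-2) × (DH-1→DH-3) = (18657, 14629, 86448).
So ∂z/∂E = −n_x/n_z = −0.21582 and ∂z/∂N = −n_y/n_z = −0.16922.
Intercept c from DH-1: 2846 + 60.64 + 72.26 = 2978.90.
At (1003, 1253): z_contact = −216.5 − 212.0 + 2978.90 = 2550.4 ft.
Depth below ground = 2584 − 2550.4 = 34 ft.

34 ft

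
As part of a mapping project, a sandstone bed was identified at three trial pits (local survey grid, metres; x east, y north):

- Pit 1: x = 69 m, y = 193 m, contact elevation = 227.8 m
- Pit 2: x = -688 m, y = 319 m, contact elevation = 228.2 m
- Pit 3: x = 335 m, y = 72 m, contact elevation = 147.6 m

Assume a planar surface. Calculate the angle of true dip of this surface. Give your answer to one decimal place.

46.6°

Let the plane be z = a·x + b·y + c.
Pit 2−Pit 1: −757a + 126b = 0.4;  Pit 3−Pit 1: 266a − 121b = −80.2.
Solving gives a = 0.17315, b = 1.04346.
Gradient magnitude |∇z| = √(a² + b²) = √(0.02998 + 1.08880) = 1.05773.
True dip = arctan(1.05773) = 46.6°, dipping toward S (azimuth ≈ 189°).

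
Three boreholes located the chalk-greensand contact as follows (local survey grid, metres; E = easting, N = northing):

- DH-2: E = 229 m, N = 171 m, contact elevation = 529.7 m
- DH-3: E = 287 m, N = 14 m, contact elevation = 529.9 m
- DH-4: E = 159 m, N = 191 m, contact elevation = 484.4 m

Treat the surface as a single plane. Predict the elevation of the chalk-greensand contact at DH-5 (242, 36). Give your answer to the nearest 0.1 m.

Two edge vectors: DH-2→DH-3 = (58, -157, 0.2), DH-2→DH-4 = (-70, 20, -45.3).
Normal n = (DH-2→DH-3) × (DH-2→DH-4) = (7108.1, 2613.4, -9830).
So ∂z/∂E = −n_x/n_z = 0.72310 and ∂z/∂N = −n_y/n_z = 0.26586.
Intercept c from DH-2: 529.7 − 165.59 − 45.46 = 318.65.
At (242, 36): z = 175.0 + 9.6 + 318.65 = 503.2 m.

503.2 m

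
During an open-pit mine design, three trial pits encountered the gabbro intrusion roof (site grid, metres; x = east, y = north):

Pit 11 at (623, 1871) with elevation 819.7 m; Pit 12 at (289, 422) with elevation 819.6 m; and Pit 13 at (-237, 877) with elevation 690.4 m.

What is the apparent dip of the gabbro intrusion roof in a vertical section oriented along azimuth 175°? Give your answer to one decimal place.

3.7°

Two edge vectors: Pit 11→Pit 12 = (-334, -1449, -0.1), Pit 11→Pit 13 = (-860, -994, -129.3).
Normal n = (Pit 11→Pit 12) × (Pit 11→Pit 13) = (187256.3, -43100.2, -914144).
So ∂z/∂x = −n_x/n_z = 0.20484 and ∂z/∂y = −n_y/n_z = −0.04715.
Unit vector along 175° is (sin 175°, cos 175°) = (0.0872, -0.9962).
Slope in that direction = a·(0.0872) + b·(-0.9962) = 0.06482.
Apparent dip = arctan|0.06482| = 3.7° (true dip is 11.9°, so apparent ≤ true as expected).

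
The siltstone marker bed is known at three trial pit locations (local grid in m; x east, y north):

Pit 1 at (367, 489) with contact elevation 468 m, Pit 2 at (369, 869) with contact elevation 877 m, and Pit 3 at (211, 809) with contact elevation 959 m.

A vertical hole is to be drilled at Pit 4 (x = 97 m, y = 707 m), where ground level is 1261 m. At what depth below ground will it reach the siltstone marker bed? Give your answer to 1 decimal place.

Let the plane be z = a·x + b·y + c.
Pit 2−Pit 1: 2a + 380b = 409;  Pit 3−Pit 1: −156a + 320b = 491.
Solving gives a = −0.92957, b = 1.08121.
Then c = 468 − a·367 − b·489 = 280.44.
At (97, 707): z_contact = −90.17 + 764.41 + 280.44 = 954.69 m.
Depth below ground = 1261 − 954.69 = 306.3 m.

306.3 m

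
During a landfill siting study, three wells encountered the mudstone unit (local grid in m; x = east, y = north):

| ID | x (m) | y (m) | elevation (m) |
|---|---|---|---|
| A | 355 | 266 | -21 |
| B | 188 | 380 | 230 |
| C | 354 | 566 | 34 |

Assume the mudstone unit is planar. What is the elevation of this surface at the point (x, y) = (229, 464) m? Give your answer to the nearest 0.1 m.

Let the plane be z = a·x + b·y + c.
B−A: −167a + 114b = 251;  C−A: −1a + 300b = 55.
Solving gives a = −1.38099, b = 0.17873.
Then c = -21 − a·355 − b·266 = 421.71.
At (229, 464): z = −316.2 + 82.9 + 421.71 = 188.4 m.

188.4 m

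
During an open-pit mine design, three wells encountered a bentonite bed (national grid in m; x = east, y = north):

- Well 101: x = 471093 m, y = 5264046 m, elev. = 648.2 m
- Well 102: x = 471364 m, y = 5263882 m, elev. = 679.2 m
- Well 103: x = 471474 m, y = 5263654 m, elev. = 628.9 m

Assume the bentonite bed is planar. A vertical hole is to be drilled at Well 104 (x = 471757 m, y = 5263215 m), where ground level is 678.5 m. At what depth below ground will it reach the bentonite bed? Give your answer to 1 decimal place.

Two edge vectors: Well 101→Well 102 = (271, -164, 31), Well 101→Well 103 = (381, -392, -19.3).
Normal n = (Well 101→Well 102) × (Well 101→Well 103) = (15317.2, 17041.3, -43748).
So ∂z/∂x = −n_x/n_z = 0.350123434 and ∂z/∂y = −n_y/n_z = 0.389533236.
Intercept c from Well 101: 648.2 − 164940.70 − 2050520.87 = −2214813.37.
At (471757, 5263215): z_contact = 165173.18 + 2050197.17 − 2214813.37 = 556.98 m.
Depth below ground = 678.5 − 556.98 = 121.5 m.

121.5 m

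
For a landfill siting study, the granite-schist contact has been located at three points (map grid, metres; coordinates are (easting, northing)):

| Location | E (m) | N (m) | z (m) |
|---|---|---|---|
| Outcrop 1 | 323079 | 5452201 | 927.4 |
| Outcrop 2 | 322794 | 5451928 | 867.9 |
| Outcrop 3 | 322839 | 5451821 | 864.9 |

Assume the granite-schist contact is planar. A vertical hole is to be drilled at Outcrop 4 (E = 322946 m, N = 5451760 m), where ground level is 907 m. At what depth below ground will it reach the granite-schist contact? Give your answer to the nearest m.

Let the plane be z = a·E + b·N + c.
Outcrop 2−Outcrop 1: −285a − 273b = −59.5;  Outcrop 3−Outcrop 1: −240a − 380b = −62.5.
Solving gives a = 0.12967508, b = 0.08257363.
Then c = 927.4 − a·323079 − b·5452201 = −491175.94.
At (322946, 5451760): z_contact = 41878.0 + 450171.6 − 491175.94 = 873.7 m.
Depth below ground = 907 − 873.7 = 33 m.

33 m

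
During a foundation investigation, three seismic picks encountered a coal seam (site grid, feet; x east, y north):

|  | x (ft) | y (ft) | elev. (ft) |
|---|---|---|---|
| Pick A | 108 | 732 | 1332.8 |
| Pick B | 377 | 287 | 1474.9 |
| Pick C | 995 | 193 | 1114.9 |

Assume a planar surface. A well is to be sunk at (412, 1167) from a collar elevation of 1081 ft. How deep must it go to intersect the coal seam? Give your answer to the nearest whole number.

281 ft

Let the plane be z = a·x + b·y + c.
Pick B−Pick A: 269a − 445b = 142.1;  Pick C−Pick A: 887a − 539b = −217.9.
Solving gives a = −0.69500, b = −0.73945.
Then c = 1332.8 − a·108 − b·732 = 1949.14.
At (412, 1167): z_contact = −286.3 − 862.9 + 1949.14 = 799.9 ft.
Depth below ground = 1081 − 799.9 = 281 ft.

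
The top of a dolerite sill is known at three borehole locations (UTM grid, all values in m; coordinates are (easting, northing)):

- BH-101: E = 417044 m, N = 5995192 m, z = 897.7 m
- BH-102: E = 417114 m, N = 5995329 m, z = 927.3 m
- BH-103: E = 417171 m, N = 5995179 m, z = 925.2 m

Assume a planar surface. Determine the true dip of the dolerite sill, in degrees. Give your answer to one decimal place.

Two edge vectors: BH-101→BH-102 = (70, 137, 29.6), BH-101→BH-103 = (127, -13, 27.5).
Normal n = (BH-101→BH-102) × (BH-101→BH-103) = (4152.3, 1834.2, -18309).
So ∂z/∂E = −n_x/n_z = 0.22679 and ∂z/∂N = −n_y/n_z = 0.10018.
Gradient magnitude |∇z| = √(a² + b²) = √(0.05143 + 0.01004) = 0.24793.
True dip = arctan(0.24793) = 13.9°, dipping toward WSW (azimuth ≈ 246°).

13.9°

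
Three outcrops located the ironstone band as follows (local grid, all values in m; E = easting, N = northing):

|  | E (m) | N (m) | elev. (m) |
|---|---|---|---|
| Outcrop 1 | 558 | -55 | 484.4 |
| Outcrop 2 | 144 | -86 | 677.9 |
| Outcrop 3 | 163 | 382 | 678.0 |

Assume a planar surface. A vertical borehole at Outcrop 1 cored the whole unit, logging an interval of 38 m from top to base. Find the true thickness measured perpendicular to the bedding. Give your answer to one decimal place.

34.4 m

Two edge vectors: Outcrop 1→Outcrop 2 = (-414, -31, 193.5), Outcrop 1→Outcrop 3 = (-395, 437, 193.6).
Normal n = (Outcrop 1→Outcrop 2) × (Outcrop 1→Outcrop 3) = (-90561.1, 3717.9, -193163).
So ∂z/∂E = −n_x/n_z = −0.46883 and ∂z/∂N = −n_y/n_z = 0.01925.
|∇z| = √(a²+b²) = 0.46923, so dip δ = arctan(0.46923) = 25.14°.
True thickness = vertical thickness × cos δ = 38 × cos 25.14° = 34.4 m.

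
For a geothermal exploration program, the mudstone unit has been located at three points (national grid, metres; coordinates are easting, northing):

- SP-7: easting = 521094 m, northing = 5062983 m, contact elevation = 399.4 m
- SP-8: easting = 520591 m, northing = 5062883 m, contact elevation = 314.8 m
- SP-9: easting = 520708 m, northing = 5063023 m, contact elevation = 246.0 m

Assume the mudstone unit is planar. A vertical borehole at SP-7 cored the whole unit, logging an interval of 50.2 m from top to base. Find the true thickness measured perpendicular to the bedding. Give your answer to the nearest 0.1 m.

Two edge vectors: SP-7→SP-8 = (-503, -100, -84.6), SP-7→SP-9 = (-386, 40, -153.4).
Normal n = (SP-7→SP-8) × (SP-7→SP-9) = (18724, -44504.6, -58720).
So ∂z/∂easting = −n_x/n_z = 0.31887 and ∂z/∂northing = −n_y/n_z = −0.75791.
|∇z| = √(a²+b²) = 0.82226, so dip δ = arctan(0.82226) = 39.43°.
True thickness = vertical thickness × cos δ = 50.2 × cos 39.43° = 38.8 m.

38.8 m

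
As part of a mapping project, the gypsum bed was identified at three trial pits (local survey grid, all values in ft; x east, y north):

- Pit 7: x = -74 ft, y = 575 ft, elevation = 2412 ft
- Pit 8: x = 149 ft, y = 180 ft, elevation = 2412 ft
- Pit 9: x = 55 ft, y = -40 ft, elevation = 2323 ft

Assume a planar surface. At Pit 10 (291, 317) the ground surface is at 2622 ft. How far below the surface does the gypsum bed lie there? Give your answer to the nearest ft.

Let the plane be z = a·x + b·y + c.
Pit 8−Pit 7: 223a − 395b = 0;  Pit 9−Pit 7: 129a − 615b = −89.
Solving gives a = 0.40788, b = 0.23027.
Then c = 2412 − a·-74 − b·575 = 2309.78.
At (291, 317): z_contact = 118.7 + 73.0 + 2309.78 = 2501.5 ft.
Depth below ground = 2622 − 2501.5 = 121 ft.

121 ft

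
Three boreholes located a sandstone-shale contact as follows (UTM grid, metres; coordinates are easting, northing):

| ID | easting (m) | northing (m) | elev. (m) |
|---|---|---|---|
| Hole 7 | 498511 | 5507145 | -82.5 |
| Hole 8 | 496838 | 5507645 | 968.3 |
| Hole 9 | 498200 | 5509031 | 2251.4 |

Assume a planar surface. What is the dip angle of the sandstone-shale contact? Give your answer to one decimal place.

Two edge vectors: Hole 7→Hole 8 = (-1673, 500, 1050.8), Hole 7→Hole 9 = (-311, 1886, 2333.9).
Normal n = (Hole 7→Hole 8) × (Hole 7→Hole 9) = (-814858.8, 3577815.9, -2999778).
So ∂z/∂easting = −n_x/n_z = −0.27164 and ∂z/∂northing = −n_y/n_z = 1.19269.
Gradient magnitude |∇z| = √(a² + b²) = √(0.07379 + 1.42252) = 1.22324.
True dip = arctan(1.22324) = 50.7°, dipping toward SSE (azimuth ≈ 167°).

50.7°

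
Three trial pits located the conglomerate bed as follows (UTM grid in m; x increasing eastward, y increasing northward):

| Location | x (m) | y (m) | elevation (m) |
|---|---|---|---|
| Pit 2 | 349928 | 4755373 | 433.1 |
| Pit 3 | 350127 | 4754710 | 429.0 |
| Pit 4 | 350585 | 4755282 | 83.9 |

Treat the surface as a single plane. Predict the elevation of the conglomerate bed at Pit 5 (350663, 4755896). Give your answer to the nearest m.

Let the plane be z = a·x + b·y + c.
Pit 3−Pit 2: 199a − 663b = −4.1;  Pit 4−Pit 2: 657a − 91b = −349.2.
Solving gives a = −0.55366818, b = −0.15999995.
Then c = 433.1 − a·349928 − b·4755373 = 955036.55.
At (350663, 4755896): z = −194150.9 − 760943.1 + 955036.55 = -57.5 m.

-58 m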